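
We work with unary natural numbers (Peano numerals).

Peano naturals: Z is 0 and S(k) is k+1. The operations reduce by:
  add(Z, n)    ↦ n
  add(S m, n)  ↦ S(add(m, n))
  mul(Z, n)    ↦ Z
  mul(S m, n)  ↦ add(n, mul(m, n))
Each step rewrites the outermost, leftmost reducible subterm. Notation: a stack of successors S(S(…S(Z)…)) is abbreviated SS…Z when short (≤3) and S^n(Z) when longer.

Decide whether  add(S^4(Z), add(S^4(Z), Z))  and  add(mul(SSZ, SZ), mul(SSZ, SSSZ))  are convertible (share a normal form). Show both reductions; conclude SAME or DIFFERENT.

Answer: SAME — A ⇓ S^8(Z), B ⇓ S^8(Z)

Working:
Term A:
  start: add(S^4(Z), add(S^4(Z), Z))
  step 1: S(add(SSSZ, add(S^4(Z), Z)))
  step 2: S(S(add(SSZ, add(S^4(Z), Z))))
  step 3: S(S(S(add(SZ, add(S^4(Z), Z)))))
  step 4: S(S(S(S(add(Z, add(S^4(Z), Z))))))
  step 5: S(S(S(S(add(S^4(Z), Z)))))
  step 6: S(S(S(S(S(add(SSSZ, Z))))))
  step 7: S(S(S(S(S(S(add(SSZ, Z)))))))
  step 8: S(S(S(S(S(S(S(add(SZ, Z))))))))
  step 9: S(S(S(S(S(S(S(S(add(Z, Z)))))))))
  step 10: S^8(Z)

Term B:
  start: add(mul(SSZ, SZ), mul(SSZ, SSSZ))
  step 1: add(add(SZ, mul(SZ, SZ)), mul(SSZ, SSSZ))
  step 2: add(S(add(Z, mul(SZ, SZ))), mul(SSZ, SSSZ))
  step 3: S(add(add(Z, mul(SZ, SZ)), mul(SSZ, SSSZ)))
  step 4: S(add(mul(SZ, SZ), mul(SSZ, SSSZ)))
  step 5: S(add(add(SZ, mul(Z, SZ)), mul(SSZ, SSSZ)))
  step 6: S(add(S(add(Z, mul(Z, SZ))), mul(SSZ, SSSZ)))
  step 7: S(S(add(add(Z, mul(Z, SZ)), mul(SSZ, SSSZ))))
  step 8: S(S(add(mul(Z, SZ), mul(SSZ, SSSZ))))
  step 9: S(S(add(Z, mul(SSZ, SSSZ))))
  step 10: S(S(mul(SSZ, SSSZ)))
  step 11: S(S(add(SSSZ, mul(SZ, SSSZ))))
  step 12: S(S(S(add(SSZ, mul(SZ, SSSZ)))))
  step 13: S(S(S(S(add(SZ, mul(SZ, SSSZ))))))
  step 14: S(S(S(S(S(add(Z, mul(SZ, SSSZ)))))))
  step 15: S(S(S(S(S(mul(SZ, SSSZ))))))
  step 16: S(S(S(S(S(add(SSSZ, mul(Z, SSSZ)))))))
  step 17: S(S(S(S(S(S(add(SSZ, mul(Z, SSSZ))))))))
  step 18: S(S(S(S(S(S(S(add(SZ, mul(Z, SSSZ)))))))))
  step 19: S(S(S(S(S(S(S(S(add(Z, mul(Z, SSSZ))))))))))
  step 20: S(S(S(S(S(S(S(S(mul(Z, SSSZ)))))))))
  step 21: S^8(Z)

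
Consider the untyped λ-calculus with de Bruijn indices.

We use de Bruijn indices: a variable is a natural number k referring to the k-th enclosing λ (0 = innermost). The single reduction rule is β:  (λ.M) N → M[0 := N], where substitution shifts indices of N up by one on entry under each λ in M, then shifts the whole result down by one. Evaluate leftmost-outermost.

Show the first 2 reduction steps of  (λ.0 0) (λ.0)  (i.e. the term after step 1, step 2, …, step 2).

  start: (λ.0 0) (λ.0)
  step 1: (λ.0) (λ.0)
  step 2: λ.0

Answer: after 2 steps: λ.0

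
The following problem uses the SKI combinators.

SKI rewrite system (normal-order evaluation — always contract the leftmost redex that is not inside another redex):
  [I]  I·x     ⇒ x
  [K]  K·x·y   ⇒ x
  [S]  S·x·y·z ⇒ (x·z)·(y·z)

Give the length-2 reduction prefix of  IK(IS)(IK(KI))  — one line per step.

Answer: after 2 steps: IS

Working:
  start: IK(IS)(IK(KI))
  →1  K(IS)(IK(KI))
  →2  IS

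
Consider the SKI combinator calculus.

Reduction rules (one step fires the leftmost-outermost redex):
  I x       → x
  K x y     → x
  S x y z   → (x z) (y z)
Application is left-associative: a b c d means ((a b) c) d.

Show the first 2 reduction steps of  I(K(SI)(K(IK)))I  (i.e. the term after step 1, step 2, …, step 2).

Answer: after 2 steps: SII

Reduction:
  start: I(K(SI)(K(IK)))I
  →1  K(SI)(K(IK))I
  →2  SII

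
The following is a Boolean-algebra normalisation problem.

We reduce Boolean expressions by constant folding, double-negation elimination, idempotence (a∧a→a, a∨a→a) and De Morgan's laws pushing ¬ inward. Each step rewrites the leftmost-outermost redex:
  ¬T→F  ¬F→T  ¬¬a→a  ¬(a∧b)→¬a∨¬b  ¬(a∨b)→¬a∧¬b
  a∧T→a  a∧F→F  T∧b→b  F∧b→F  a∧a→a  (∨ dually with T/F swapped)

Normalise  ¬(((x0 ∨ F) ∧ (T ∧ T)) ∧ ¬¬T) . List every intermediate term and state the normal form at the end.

  start: ¬(((x0 ∨ F) ∧ (T ∧ T)) ∧ ¬¬T)
  [1] ¬((x0 ∨ F) ∧ (T ∧ T)) ∨ ¬¬¬T
  [2] (¬(x0 ∨ F) ∨ ¬(T ∧ T)) ∨ ¬¬¬T
  [3] ((¬x0 ∧ ¬F) ∨ ¬(T ∧ T)) ∨ ¬¬¬T
  [4] ((¬x0 ∧ T) ∨ ¬(T ∧ T)) ∨ ¬¬¬T
  [5] (¬x0 ∨ ¬(T ∧ T)) ∨ ¬¬¬T
  [6] (¬x0 ∨ (¬T ∨ ¬T)) ∨ ¬¬¬T
  [7] (¬x0 ∨ ¬T) ∨ ¬¬¬T
  [8] (¬x0 ∨ F) ∨ ¬¬¬T
  [9] ¬x0 ∨ ¬¬¬T
  [10] ¬x0 ∨ ¬T
  [11] ¬x0 ∨ F
  [12] ¬x0

Answer: normal form = ¬x0  (in 12 steps)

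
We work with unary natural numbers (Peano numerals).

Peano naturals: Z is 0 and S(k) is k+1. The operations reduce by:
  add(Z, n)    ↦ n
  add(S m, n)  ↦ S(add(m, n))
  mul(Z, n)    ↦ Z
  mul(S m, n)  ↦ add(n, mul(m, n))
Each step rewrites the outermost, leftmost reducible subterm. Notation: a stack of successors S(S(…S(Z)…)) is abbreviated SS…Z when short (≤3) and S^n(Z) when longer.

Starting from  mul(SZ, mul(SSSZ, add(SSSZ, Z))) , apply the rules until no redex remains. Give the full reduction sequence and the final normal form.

  start: mul(SZ, mul(SSSZ, add(SSSZ, Z)))
  [1] add(mul(SSSZ, add(SSSZ, Z)), mul(Z, mul(SSSZ, add(SSSZ, Z))))
  [2] add(add(add(SSSZ, Z), mul(SSZ, add(SSSZ, Z))), mul(Z, mul(SSSZ, add(SSSZ, Z))))
  [3] add(add(S(add(SSZ, Z)), mul(SSZ, add(SSSZ, Z))), mul(Z, mul(SSSZ, add(SSSZ, Z))))
  [4] add(S(add(add(SSZ, Z), mul(SSZ, add(SSSZ, Z)))), mul(Z, mul(SSSZ, add(SSSZ, Z))))
  [5] S(add(add(add(SSZ, Z), mul(SSZ, add(SSSZ, Z))), mul(Z, mul(SSSZ, add(SSSZ, Z)))))
  [6] S(add(add(S(add(SZ, Z)), mul(SSZ, add(SSSZ, Z))), mul(Z, mul(SSSZ, add(SSSZ, Z)))))
  [7] S(add(S(add(add(SZ, Z), mul(SSZ, add(SSSZ, Z)))), mul(Z, mul(SSSZ, add(SSSZ, Z)))))
  [8] S(S(add(add(add(SZ, Z), mul(SSZ, add(SSSZ, Z))), mul(Z, mul(SSSZ, add(SSSZ, Z))))))
  [9] S(S(add(add(S(add(Z, Z)), mul(SSZ, add(SSSZ, Z))), mul(Z, mul(SSSZ, add(SSSZ, Z))))))
  [10] S(S(add(S(add(add(Z, Z), mul(SSZ, add(SSSZ, Z)))), mul(Z, mul(SSSZ, add(SSSZ, Z))))))
  [11] S(S(S(add(add(add(Z, Z), mul(SSZ, add(SSSZ, Z))), mul(Z, mul(SSSZ, add(SSSZ, Z)))))))
  [12] S(S(S(add(add(Z, mul(SSZ, add(SSSZ, Z))), mul(Z, mul(SSSZ, add(SSSZ, Z)))))))
  [13] S(S(S(add(mul(SSZ, add(SSSZ, Z)), mul(Z, mul(SSSZ, add(SSSZ, Z)))))))
  [14] S(S(S(add(add(add(SSSZ, Z), mul(SZ, add(SSSZ, Z))), mul(Z, mul(SSSZ, add(SSSZ, Z)))))))
  [15] S(S(S(add(add(S(add(SSZ, Z)), mul(SZ, add(SSSZ, Z))), mul(Z, mul(SSSZ, add(SSSZ, Z)))))))
  [16] S(S(S(add(S(add(add(SSZ, Z), mul(SZ, add(SSSZ, Z)))), mul(Z, mul(SSSZ, add(SSSZ, Z)))))))
  [17] S(S(S(S(add(add(add(SSZ, Z), mul(SZ, add(SSSZ, Z))), mul(Z, mul(SSSZ, add(SSSZ, Z))))))))
  [18] S(S(S(S(add(add(S(add(SZ, Z)), mul(SZ, add(SSSZ, Z))), mul(Z, mul(SSSZ, add(SSSZ, Z))))))))
  [19] S(S(S(S(add(S(add(add(SZ, Z), mul(SZ, add(SSSZ, Z)))), mul(Z, mul(SSSZ, add(SSSZ, Z))))))))
  [20] S(S(S(S(S(add(add(add(SZ, Z), mul(SZ, add(SSSZ, Z))), mul(Z, mul(SSSZ, add(SSSZ, Z)))))))))
  [21] S(S(S(S(S(add(add(S(add(Z, Z)), mul(SZ, add(SSSZ, Z))), mul(Z, mul(SSSZ, add(SSSZ, Z)))))))))
  [22] S(S(S(S(S(add(S(add(add(Z, Z), mul(SZ, add(SSSZ, Z)))), mul(Z, mul(SSSZ, add(SSSZ, Z)))))))))
  [23] S(S(S(S(S(S(add(add(add(Z, Z), mul(SZ, add(SSSZ, Z))), mul(Z, mul(SSSZ, add(SSSZ, Z))))))))))
  [24] S(S(S(S(S(S(add(add(Z, mul(SZ, add(SSSZ, Z))), mul(Z, mul(SSSZ, add(SSSZ, Z))))))))))
  [25] S(S(S(S(S(S(add(mul(SZ, add(SSSZ, Z)), mul(Z, mul(SSSZ, add(SSSZ, Z))))))))))
  [26] S(S(S(S(S(S(add(add(add(SSSZ, Z), mul(Z, add(SSSZ, Z))), mul(Z, mul(SSSZ, add(SSSZ, Z))))))))))
  [27] S(S(S(S(S(S(add(add(S(add(SSZ, Z)), mul(Z, add(SSSZ, Z))), mul(Z, mul(SSSZ, add(SSSZ, Z))))))))))
  [28] S(S(S(S(S(S(add(S(add(add(SSZ, Z), mul(Z, add(SSSZ, Z)))), mul(Z, mul(SSSZ, add(SSSZ, Z))))))))))
  [29] S(S(S(S(S(S(S(add(add(add(SSZ, Z), mul(Z, add(SSSZ, Z))), mul(Z, mul(SSSZ, add(SSSZ, Z)))))))))))
  [30] S(S(S(S(S(S(S(add(add(S(add(SZ, Z)), mul(Z, add(SSSZ, Z))), mul(Z, mul(SSSZ, add(SSSZ, Z)))))))))))
  [31] S(S(S(S(S(S(S(add(S(add(add(SZ, Z), mul(Z, add(SSSZ, Z)))), mul(Z, mul(SSSZ, add(SSSZ, Z)))))))))))
  [32] S(S(S(S(S(S(S(S(add(add(add(SZ, Z), mul(Z, add(SSSZ, Z))), mul(Z, mul(SSSZ, add(SSSZ, Z))))))))))))
  [33] S(S(S(S(S(S(S(S(add(add(S(add(Z, Z)), mul(Z, add(SSSZ, Z))), mul(Z, mul(SSSZ, add(SSSZ, Z))))))))))))
  [34] S(S(S(S(S(S(S(S(add(S(add(add(Z, Z), mul(Z, add(SSSZ, Z)))), mul(Z, mul(SSSZ, add(SSSZ, Z))))))))))))
  [35] S(S(S(S(S(S(S(S(S(add(add(add(Z, Z), mul(Z, add(SSSZ, Z))), mul(Z, mul(SSSZ, add(SSSZ, Z)))))))))))))
  [36] S(S(S(S(S(S(S(S(S(add(add(Z, mul(Z, add(SSSZ, Z))), mul(Z, mul(SSSZ, add(SSSZ, Z)))))))))))))
  [37] S(S(S(S(S(S(S(S(S(add(mul(Z, add(SSSZ, Z)), mul(Z, mul(SSSZ, add(SSSZ, Z)))))))))))))
  [38] S(S(S(S(S(S(S(S(S(add(Z, mul(Z, mul(SSSZ, add(SSSZ, Z)))))))))))))
  [39] S(S(S(S(S(S(S(S(S(mul(Z, mul(SSSZ, add(SSSZ, Z))))))))))))
  [40] S^9(Z)

Answer: normal form = S^9(Z)  (in 40 steps)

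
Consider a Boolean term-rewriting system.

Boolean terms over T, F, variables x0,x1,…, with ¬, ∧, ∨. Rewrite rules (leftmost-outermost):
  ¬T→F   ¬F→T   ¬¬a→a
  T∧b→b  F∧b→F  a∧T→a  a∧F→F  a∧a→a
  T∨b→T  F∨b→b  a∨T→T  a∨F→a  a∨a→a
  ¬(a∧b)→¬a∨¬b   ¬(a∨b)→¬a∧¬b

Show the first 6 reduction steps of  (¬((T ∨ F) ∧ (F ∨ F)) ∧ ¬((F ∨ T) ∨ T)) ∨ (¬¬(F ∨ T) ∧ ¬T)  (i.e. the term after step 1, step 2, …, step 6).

  start: (¬((T ∨ F) ∧ (F ∨ F)) ∧ ¬((F ∨ T) ∨ T)) ∨ (¬¬(F ∨ T) ∧ ¬T)
  →1  ((¬(T ∨ F) ∨ ¬(F ∨ F)) ∧ ¬((F ∨ T) ∨ T)) ∨ (¬¬(F ∨ T) ∧ ¬T)
  →2  (((¬T ∧ ¬F) ∨ ¬(F ∨ F)) ∧ ¬((F ∨ T) ∨ T)) ∨ (¬¬(F ∨ T) ∧ ¬T)
  →3  (((F ∧ ¬F) ∨ ¬(F ∨ F)) ∧ ¬((F ∨ T) ∨ T)) ∨ (¬¬(F ∨ T) ∧ ¬T)
  →4  ((F ∨ ¬(F ∨ F)) ∧ ¬((F ∨ T) ∨ T)) ∨ (¬¬(F ∨ T) ∧ ¬T)
  →5  (¬(F ∨ F) ∧ ¬((F ∨ T) ∨ T)) ∨ (¬¬(F ∨ T) ∧ ¬T)
  →6  ((¬F ∧ ¬F) ∧ ¬((F ∨ T) ∨ T)) ∨ (¬¬(F ∨ T) ∧ ¬T)

Answer: after 6 steps: ((¬F ∧ ¬F) ∧ ¬((F ∨ T) ∨ T)) ∨ (¬¬(F ∨ T) ∧ ¬T)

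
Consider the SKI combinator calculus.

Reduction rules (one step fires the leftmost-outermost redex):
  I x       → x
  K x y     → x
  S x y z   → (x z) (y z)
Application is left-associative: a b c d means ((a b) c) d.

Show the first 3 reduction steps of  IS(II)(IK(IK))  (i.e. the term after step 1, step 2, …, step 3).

  start: IS(II)(IK(IK))
  step 1: S(II)(IK(IK))
  step 2: SI(IK(IK))
  step 3: SI(K(IK))

Answer: after 3 steps: SI(K(IK))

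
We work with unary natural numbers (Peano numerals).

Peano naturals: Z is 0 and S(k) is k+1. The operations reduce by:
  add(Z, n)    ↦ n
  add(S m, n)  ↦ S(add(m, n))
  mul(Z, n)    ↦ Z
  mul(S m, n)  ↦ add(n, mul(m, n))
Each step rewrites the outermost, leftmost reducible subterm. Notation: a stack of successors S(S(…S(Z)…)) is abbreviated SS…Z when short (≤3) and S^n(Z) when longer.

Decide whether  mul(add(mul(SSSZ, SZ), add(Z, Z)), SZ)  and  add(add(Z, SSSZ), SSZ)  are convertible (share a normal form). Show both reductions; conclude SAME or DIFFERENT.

Term A:
  start: mul(add(mul(SSSZ, SZ), add(Z, Z)), SZ)
  →1  mul(add(add(SZ, mul(SSZ, SZ)), add(Z, Z)), SZ)
  →2  mul(add(S(add(Z, mul(SSZ, SZ))), add(Z, Z)), SZ)
  →3  mul(S(add(add(Z, mul(SSZ, SZ)), add(Z, Z))), SZ)
  →4  add(SZ, mul(add(add(Z, mul(SSZ, SZ)), add(Z, Z)), SZ))
  →5  S(add(Z, mul(add(add(Z, mul(SSZ, SZ)), add(Z, Z)), SZ)))
  →6  S(mul(add(add(Z, mul(SSZ, SZ)), add(Z, Z)), SZ))
  →7  S(mul(add(mul(SSZ, SZ), add(Z, Z)), SZ))
  →8  S(mul(add(add(SZ, mul(SZ, SZ)), add(Z, Z)), SZ))
  →9  S(mul(add(S(add(Z, mul(SZ, SZ))), add(Z, Z)), SZ))
  →10  S(mul(S(add(add(Z, mul(SZ, SZ)), add(Z, Z))), SZ))
  →11  S(add(SZ, mul(add(add(Z, mul(SZ, SZ)), add(Z, Z)), SZ)))
  →12  S(S(add(Z, mul(add(add(Z, mul(SZ, SZ)), add(Z, Z)), SZ))))
  →13  S(S(mul(add(add(Z, mul(SZ, SZ)), add(Z, Z)), SZ)))
  →14  S(S(mul(add(mul(SZ, SZ), add(Z, Z)), SZ)))
  →15  S(S(mul(add(add(SZ, mul(Z, SZ)), add(Z, Z)), SZ)))
  →16  S(S(mul(add(S(add(Z, mul(Z, SZ))), add(Z, Z)), SZ)))
  →17  S(S(mul(S(add(add(Z, mul(Z, SZ)), add(Z, Z))), SZ)))
  →18  S(S(add(SZ, mul(add(add(Z, mul(Z, SZ)), add(Z, Z)), SZ))))
  →19  S(S(S(add(Z, mul(add(add(Z, mul(Z, SZ)), add(Z, Z)), SZ)))))
  →20  S(S(S(mul(add(add(Z, mul(Z, SZ)), add(Z, Z)), SZ))))
  →21  S(S(S(mul(add(mul(Z, SZ), add(Z, Z)), SZ))))
  →22  S(S(S(mul(add(Z, add(Z, Z)), SZ))))
  →23  S(S(S(mul(add(Z, Z), SZ))))
  →24  S(S(S(mul(Z, SZ))))
  →25  SSSZ

Term B:
  start: add(add(Z, SSSZ), SSZ)
  →1  add(SSSZ, SSZ)
  →2  S(add(SSZ, SSZ))
  →3  S(S(add(SZ, SSZ)))
  →4  S(S(S(add(Z, SSZ))))
  →5  S^5(Z)

Answer: DIFFERENT — A ⇓ SSSZ, B ⇓ S^5(Z)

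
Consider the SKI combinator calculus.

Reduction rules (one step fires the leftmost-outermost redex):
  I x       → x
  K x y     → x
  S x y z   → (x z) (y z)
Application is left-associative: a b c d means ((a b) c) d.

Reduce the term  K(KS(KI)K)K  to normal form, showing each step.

  start: K(KS(KI)K)K
  [1] KS(KI)K
  [2] SK

Answer: normal form = SK  (in 2 steps)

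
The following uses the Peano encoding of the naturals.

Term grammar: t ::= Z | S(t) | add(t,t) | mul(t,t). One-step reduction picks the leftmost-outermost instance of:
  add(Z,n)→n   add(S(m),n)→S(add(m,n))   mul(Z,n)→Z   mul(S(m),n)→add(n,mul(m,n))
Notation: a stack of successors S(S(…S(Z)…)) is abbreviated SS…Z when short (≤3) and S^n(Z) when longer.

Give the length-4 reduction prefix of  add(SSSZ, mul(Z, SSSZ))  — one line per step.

Answer: after 4 steps: S(S(S(mul(Z, SSSZ))))

Reduction:
  start: add(SSSZ, mul(Z, SSSZ))
  →1  S(add(SSZ, mul(Z, SSSZ)))
  →2  S(S(add(SZ, mul(Z, SSSZ))))
  →3  S(S(S(add(Z, mul(Z, SSSZ)))))
  →4  S(S(S(mul(Z, SSSZ))))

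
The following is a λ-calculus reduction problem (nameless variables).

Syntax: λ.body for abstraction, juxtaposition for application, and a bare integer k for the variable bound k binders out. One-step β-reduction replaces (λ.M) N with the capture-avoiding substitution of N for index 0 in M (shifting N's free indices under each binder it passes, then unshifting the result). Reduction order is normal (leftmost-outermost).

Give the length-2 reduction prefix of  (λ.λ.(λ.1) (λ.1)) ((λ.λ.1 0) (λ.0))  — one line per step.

Answer: after 2 steps: λ.0

Working:
  start: (λ.λ.(λ.1) (λ.1)) ((λ.λ.1 0) (λ.0))
  step 1: λ.(λ.1) (λ.1)
  step 2: λ.0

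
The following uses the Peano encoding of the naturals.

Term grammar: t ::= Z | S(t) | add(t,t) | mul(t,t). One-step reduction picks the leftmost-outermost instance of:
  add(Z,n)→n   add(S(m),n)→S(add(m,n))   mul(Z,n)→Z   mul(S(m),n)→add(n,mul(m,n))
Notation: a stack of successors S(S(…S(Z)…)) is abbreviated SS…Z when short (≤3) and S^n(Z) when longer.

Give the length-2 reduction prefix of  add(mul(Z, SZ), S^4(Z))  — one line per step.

  start: add(mul(Z, SZ), S^4(Z))
  step 1: add(Z, S^4(Z))
  step 2: S^4(Z)

Answer: after 2 steps: S^4(Z)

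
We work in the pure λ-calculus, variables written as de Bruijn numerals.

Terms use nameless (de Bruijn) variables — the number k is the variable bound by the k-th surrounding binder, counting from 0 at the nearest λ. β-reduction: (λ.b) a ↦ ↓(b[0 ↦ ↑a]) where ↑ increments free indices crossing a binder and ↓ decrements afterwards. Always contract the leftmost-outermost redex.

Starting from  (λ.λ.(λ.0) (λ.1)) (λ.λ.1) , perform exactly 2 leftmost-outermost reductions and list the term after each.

  start: (λ.λ.(λ.0) (λ.1)) (λ.λ.1)
  step 1: λ.(λ.0) (λ.1)
  step 2: λ.λ.1

Answer: after 2 steps: λ.λ.1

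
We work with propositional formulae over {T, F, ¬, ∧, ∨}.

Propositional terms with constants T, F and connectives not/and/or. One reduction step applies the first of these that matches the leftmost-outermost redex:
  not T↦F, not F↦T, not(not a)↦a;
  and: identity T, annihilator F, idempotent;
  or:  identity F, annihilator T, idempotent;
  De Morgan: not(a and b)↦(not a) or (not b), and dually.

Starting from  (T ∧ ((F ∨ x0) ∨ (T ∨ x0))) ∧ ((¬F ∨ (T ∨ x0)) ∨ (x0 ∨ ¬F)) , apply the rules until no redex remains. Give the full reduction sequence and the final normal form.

  start: (T ∧ ((F ∨ x0) ∨ (T ∨ x0))) ∧ ((¬F ∨ (T ∨ x0)) ∨ (x0 ∨ ¬F))
  →1  ((F ∨ x0) ∨ (T ∨ x0)) ∧ ((¬F ∨ (T ∨ x0)) ∨ (x0 ∨ ¬F))
  →2  (x0 ∨ (T ∨ x0)) ∧ ((¬F ∨ (T ∨ x0)) ∨ (x0 ∨ ¬F))
  →3  (x0 ∨ T) ∧ ((¬F ∨ (T ∨ x0)) ∨ (x0 ∨ ¬F))
  →4  T ∧ ((¬F ∨ (T ∨ x0)) ∨ (x0 ∨ ¬F))
  →5  (¬F ∨ (T ∨ x0)) ∨ (x0 ∨ ¬F)
  →6  (T ∨ (T ∨ x0)) ∨ (x0 ∨ ¬F)
  →7  T ∨ (x0 ∨ ¬F)
  →8  T

Answer: normal form = T  (in 8 steps)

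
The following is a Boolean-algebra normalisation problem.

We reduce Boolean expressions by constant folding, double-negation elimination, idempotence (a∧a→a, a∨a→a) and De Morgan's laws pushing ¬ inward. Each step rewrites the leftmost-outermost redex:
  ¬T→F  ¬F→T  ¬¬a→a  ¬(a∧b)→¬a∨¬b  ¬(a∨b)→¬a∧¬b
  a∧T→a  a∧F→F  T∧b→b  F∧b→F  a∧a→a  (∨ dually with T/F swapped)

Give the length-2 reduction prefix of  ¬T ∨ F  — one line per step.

  start: ¬T ∨ F
  →1  ¬T
  →2  F

Answer: after 2 steps: F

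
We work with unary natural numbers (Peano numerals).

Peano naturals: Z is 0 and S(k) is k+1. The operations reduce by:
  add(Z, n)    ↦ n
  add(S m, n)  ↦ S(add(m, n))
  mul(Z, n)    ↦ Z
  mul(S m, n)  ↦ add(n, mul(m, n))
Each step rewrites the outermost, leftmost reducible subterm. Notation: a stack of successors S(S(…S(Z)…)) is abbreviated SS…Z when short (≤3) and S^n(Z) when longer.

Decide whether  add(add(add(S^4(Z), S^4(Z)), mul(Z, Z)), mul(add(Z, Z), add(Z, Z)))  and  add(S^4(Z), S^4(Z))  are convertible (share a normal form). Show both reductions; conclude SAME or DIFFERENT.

Term A:
  start: add(add(add(S^4(Z), S^4(Z)), mul(Z, Z)), mul(add(Z, Z), add(Z, Z)))
  [1] add(add(S(add(SSSZ, S^4(Z))), mul(Z, Z)), mul(add(Z, Z), add(Z, Z)))
  [2] add(S(add(add(SSSZ, S^4(Z)), mul(Z, Z))), mul(add(Z, Z), add(Z, Z)))
  [3] S(add(add(add(SSSZ, S^4(Z)), mul(Z, Z)), mul(add(Z, Z), add(Z, Z))))
  [4] S(add(add(S(add(SSZ, S^4(Z))), mul(Z, Z)), mul(add(Z, Z), add(Z, Z))))
  [5] S(add(S(add(add(SSZ, S^4(Z)), mul(Z, Z))), mul(add(Z, Z), add(Z, Z))))
  [6] S(S(add(add(add(SSZ, S^4(Z)), mul(Z, Z)), mul(add(Z, Z), add(Z, Z)))))
  [7] S(S(add(add(S(add(SZ, S^4(Z))), mul(Z, Z)), mul(add(Z, Z), add(Z, Z)))))
  [8] S(S(add(S(add(add(SZ, S^4(Z)), mul(Z, Z))), mul(add(Z, Z), add(Z, Z)))))
  [9] S(S(S(add(add(add(SZ, S^4(Z)), mul(Z, Z)), mul(add(Z, Z), add(Z, Z))))))
  [10] S(S(S(add(add(S(add(Z, S^4(Z))), mul(Z, Z)), mul(add(Z, Z), add(Z, Z))))))
  [11] S(S(S(add(S(add(add(Z, S^4(Z)), mul(Z, Z))), mul(add(Z, Z), add(Z, Z))))))
  [12] S(S(S(S(add(add(add(Z, S^4(Z)), mul(Z, Z)), mul(add(Z, Z), add(Z, Z)))))))
  [13] S(S(S(S(add(add(S^4(Z), mul(Z, Z)), mul(add(Z, Z), add(Z, Z)))))))
  [14] S(S(S(S(add(S(add(SSSZ, mul(Z, Z))), mul(add(Z, Z), add(Z, Z)))))))
  [15] S(S(S(S(S(add(add(SSSZ, mul(Z, Z)), mul(add(Z, Z), add(Z, Z))))))))
  [16] S(S(S(S(S(add(S(add(SSZ, mul(Z, Z))), mul(add(Z, Z), add(Z, Z))))))))
  [17] S(S(S(S(S(S(add(add(SSZ, mul(Z, Z)), mul(add(Z, Z), add(Z, Z)))))))))
  [18] S(S(S(S(S(S(add(S(add(SZ, mul(Z, Z))), mul(add(Z, Z), add(Z, Z)))))))))
  [19] S(S(S(S(S(S(S(add(add(SZ, mul(Z, Z)), mul(add(Z, Z), add(Z, Z))))))))))
  [20] S(S(S(S(S(S(S(add(S(add(Z, mul(Z, Z))), mul(add(Z, Z), add(Z, Z))))))))))
  [21] S(S(S(S(S(S(S(S(add(add(Z, mul(Z, Z)), mul(add(Z, Z), add(Z, Z)))))))))))
  [22] S(S(S(S(S(S(S(S(add(mul(Z, Z), mul(add(Z, Z), add(Z, Z)))))))))))
  [23] S(S(S(S(S(S(S(S(add(Z, mul(add(Z, Z), add(Z, Z)))))))))))
  [24] S(S(S(S(S(S(S(S(mul(add(Z, Z), add(Z, Z))))))))))
  [25] S(S(S(S(S(S(S(S(mul(Z, add(Z, Z))))))))))
  [26] S^8(Z)

Term B:
  start: add(S^4(Z), S^4(Z))
  [1] S(add(SSSZ, S^4(Z)))
  [2] S(S(add(SSZ, S^4(Z))))
  [3] S(S(S(add(SZ, S^4(Z)))))
  [4] S(S(S(S(add(Z, S^4(Z))))))
  [5] S^8(Z)

Answer: SAME — A ⇓ S^8(Z), B ⇓ S^8(Z)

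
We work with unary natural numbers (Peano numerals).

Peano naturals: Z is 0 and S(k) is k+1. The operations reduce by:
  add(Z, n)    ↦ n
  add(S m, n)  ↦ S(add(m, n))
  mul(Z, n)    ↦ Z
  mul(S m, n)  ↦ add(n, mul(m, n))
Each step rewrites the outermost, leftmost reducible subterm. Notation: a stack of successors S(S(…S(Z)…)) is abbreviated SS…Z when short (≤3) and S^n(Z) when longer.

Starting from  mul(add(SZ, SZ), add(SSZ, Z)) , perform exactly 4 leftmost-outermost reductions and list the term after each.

Answer: after 4 steps: S(add(add(SZ, Z), mul(add(Z, SZ), add(SSZ, Z))))

Working:
  start: mul(add(SZ, SZ), add(SSZ, Z))
  step 1: mul(S(add(Z, SZ)), add(SSZ, Z))
  step 2: add(add(SSZ, Z), mul(add(Z, SZ), add(SSZ, Z)))
  step 3: add(S(add(SZ, Z)), mul(add(Z, SZ), add(SSZ, Z)))
  step 4: S(add(add(SZ, Z), mul(add(Z, SZ), add(SSZ, Z))))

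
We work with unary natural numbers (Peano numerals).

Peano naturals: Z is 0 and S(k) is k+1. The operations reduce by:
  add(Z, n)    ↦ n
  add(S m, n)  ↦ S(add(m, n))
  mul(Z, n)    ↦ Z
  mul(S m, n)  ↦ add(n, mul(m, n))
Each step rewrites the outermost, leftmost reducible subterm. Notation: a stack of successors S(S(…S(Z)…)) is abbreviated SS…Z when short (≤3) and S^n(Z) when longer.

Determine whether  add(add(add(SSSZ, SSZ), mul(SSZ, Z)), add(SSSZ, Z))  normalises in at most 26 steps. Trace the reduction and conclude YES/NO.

  start: add(add(add(SSSZ, SSZ), mul(SSZ, Z)), add(SSSZ, Z))
  step 1: add(add(S(add(SSZ, SSZ)), mul(SSZ, Z)), add(SSSZ, Z))
  step 2: add(S(add(add(SSZ, SSZ), mul(SSZ, Z))), add(SSSZ, Z))
  step 3: S(add(add(add(SSZ, SSZ), mul(SSZ, Z)), add(SSSZ, Z)))
  step 4: S(add(add(S(add(SZ, SSZ)), mul(SSZ, Z)), add(SSSZ, Z)))
  step 5: S(add(S(add(add(SZ, SSZ), mul(SSZ, Z))), add(SSSZ, Z)))
  step 6: S(S(add(add(add(SZ, SSZ), mul(SSZ, Z)), add(SSSZ, Z))))
  step 7: S(S(add(add(S(add(Z, SSZ)), mul(SSZ, Z)), add(SSSZ, Z))))
  step 8: S(S(add(S(add(add(Z, SSZ), mul(SSZ, Z))), add(SSSZ, Z))))
  step 9: S(S(S(add(add(add(Z, SSZ), mul(SSZ, Z)), add(SSSZ, Z)))))
  step 10: S(S(S(add(add(SSZ, mul(SSZ, Z)), add(SSSZ, Z)))))
  step 11: S(S(S(add(S(add(SZ, mul(SSZ, Z))), add(SSSZ, Z)))))
  step 12: S(S(S(S(add(add(SZ, mul(SSZ, Z)), add(SSSZ, Z))))))
  step 13: S(S(S(S(add(S(add(Z, mul(SSZ, Z))), add(SSSZ, Z))))))
  step 14: S(S(S(S(S(add(add(Z, mul(SSZ, Z)), add(SSSZ, Z)))))))
  step 15: S(S(S(S(S(add(mul(SSZ, Z), add(SSSZ, Z)))))))
  step 16: S(S(S(S(S(add(add(Z, mul(SZ, Z)), add(SSSZ, Z)))))))
  step 17: S(S(S(S(S(add(mul(SZ, Z), add(SSSZ, Z)))))))
  step 18: S(S(S(S(S(add(add(Z, mul(Z, Z)), add(SSSZ, Z)))))))
  step 19: S(S(S(S(S(add(mul(Z, Z), add(SSSZ, Z)))))))
  step 20: S(S(S(S(S(add(Z, add(SSSZ, Z)))))))
  step 21: S(S(S(S(S(add(SSSZ, Z))))))
  step 22: S(S(S(S(S(S(add(SSZ, Z)))))))
  step 23: S(S(S(S(S(S(S(add(SZ, Z))))))))
  step 24: S(S(S(S(S(S(S(S(add(Z, Z)))))))))
  step 25: S^8(Z)

Answer: YES — reaches normal form S^8(Z) in 25 ≤ 26 steps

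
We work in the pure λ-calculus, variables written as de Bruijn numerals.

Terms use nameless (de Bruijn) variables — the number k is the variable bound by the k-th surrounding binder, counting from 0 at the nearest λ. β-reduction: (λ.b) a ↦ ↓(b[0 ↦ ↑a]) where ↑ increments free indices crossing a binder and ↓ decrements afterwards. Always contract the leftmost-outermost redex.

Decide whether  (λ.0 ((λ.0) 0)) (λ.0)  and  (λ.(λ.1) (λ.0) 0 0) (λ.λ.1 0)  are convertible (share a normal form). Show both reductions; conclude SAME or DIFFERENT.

Term A:
  start: (λ.0 ((λ.0) 0)) (λ.0)
  step 1: (λ.0) ((λ.0) (λ.0))
  step 2: (λ.0) (λ.0)
  step 3: λ.0

Term B:
  start: (λ.(λ.1) (λ.0) 0 0) (λ.λ.1 0)
  step 1: (λ.λ.λ.1 0) (λ.0) (λ.λ.1 0) (λ.λ.1 0)
  step 2: (λ.λ.1 0) (λ.λ.1 0) (λ.λ.1 0)
  step 3: (λ.(λ.λ.1 0) 0) (λ.λ.1 0)
  step 4: (λ.λ.1 0) (λ.λ.1 0)
  step 5: λ.(λ.λ.1 0) 0
  step 6: λ.λ.1 0

Answer: DIFFERENT — A ⇓ λ.0, B ⇓ λ.λ.1 0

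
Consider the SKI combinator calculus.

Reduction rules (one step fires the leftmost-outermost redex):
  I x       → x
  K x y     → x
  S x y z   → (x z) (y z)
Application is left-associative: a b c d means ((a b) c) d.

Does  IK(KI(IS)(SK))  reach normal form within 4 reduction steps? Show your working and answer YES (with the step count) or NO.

Answer: YES — reaches normal form K(SK) in 3 ≤ 4 steps

Working:
  start: IK(KI(IS)(SK))
  step 1: K(KI(IS)(SK))
  step 2: K(I(SK))
  step 3: K(SK)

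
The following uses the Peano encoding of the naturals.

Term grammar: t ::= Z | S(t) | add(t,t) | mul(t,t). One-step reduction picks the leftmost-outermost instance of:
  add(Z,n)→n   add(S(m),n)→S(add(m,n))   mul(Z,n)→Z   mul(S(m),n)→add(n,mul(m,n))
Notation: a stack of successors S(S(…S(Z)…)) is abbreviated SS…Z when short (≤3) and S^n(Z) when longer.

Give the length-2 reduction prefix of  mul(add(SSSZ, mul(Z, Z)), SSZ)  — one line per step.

Answer: after 2 steps: add(SSZ, mul(add(SSZ, mul(Z, Z)), SSZ))

Working:
  start: mul(add(SSSZ, mul(Z, Z)), SSZ)
  step 1: mul(S(add(SSZ, mul(Z, Z))), SSZ)
  step 2: add(SSZ, mul(add(SSZ, mul(Z, Z)), SSZ))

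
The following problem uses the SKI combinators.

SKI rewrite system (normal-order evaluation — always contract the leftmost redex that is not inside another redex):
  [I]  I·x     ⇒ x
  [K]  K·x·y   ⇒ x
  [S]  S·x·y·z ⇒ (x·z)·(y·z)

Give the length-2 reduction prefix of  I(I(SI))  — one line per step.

Answer: after 2 steps: SI

Derivation:
  start: I(I(SI))
  step 1: I(SI)
  step 2: SI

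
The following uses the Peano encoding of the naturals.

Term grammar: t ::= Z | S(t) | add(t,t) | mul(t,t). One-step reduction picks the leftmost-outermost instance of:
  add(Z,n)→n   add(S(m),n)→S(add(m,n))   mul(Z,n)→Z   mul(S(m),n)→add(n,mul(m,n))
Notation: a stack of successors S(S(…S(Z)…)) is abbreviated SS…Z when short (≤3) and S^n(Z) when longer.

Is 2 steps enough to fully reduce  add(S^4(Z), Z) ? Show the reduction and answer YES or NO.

  start: add(S^4(Z), Z)
  step 1: S(add(SSSZ, Z))
  step 2: S(S(add(SSZ, Z)))

Answer: NO — after 2 steps the term is S(S(add(SSZ, Z))), not yet normal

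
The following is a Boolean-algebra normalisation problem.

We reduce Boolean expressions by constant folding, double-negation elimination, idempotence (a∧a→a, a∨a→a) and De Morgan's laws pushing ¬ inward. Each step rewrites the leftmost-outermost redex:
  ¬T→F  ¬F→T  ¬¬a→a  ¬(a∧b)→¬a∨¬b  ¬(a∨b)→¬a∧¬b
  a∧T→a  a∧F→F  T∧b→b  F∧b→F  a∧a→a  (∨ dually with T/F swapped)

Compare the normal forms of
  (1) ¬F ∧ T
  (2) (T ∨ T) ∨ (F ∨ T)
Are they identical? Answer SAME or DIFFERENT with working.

Answer: SAME — A ⇓ T, B ⇓ T

Reduction:
Term A:
  start: ¬F ∧ T
  →1  ¬F
  →2  T

Term B:
  start: (T ∨ T) ∨ (F ∨ T)
  →1  T ∨ (F ∨ T)
  →2  T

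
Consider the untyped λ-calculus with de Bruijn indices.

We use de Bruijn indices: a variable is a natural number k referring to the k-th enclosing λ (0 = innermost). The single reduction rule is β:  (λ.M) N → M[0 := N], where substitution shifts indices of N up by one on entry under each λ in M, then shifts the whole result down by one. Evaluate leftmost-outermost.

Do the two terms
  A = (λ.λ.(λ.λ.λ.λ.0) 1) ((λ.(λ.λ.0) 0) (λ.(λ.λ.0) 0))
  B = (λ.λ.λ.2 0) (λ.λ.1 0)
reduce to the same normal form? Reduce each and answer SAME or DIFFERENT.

Term A:
  start: (λ.λ.(λ.λ.λ.λ.0) 1) ((λ.(λ.λ.0) 0) (λ.(λ.λ.0) 0))
  step 1: λ.(λ.λ.λ.λ.0) ((λ.(λ.λ.0) 0) (λ.(λ.λ.0) 0))
  step 2: λ.λ.λ.λ.0

Term B:
  start: (λ.λ.λ.2 0) (λ.λ.1 0)
  step 1: λ.λ.(λ.λ.1 0) 0
  step 2: λ.λ.λ.1 0

Answer: DIFFERENT — A ⇓ λ.λ.λ.λ.0, B ⇓ λ.λ.λ.1 0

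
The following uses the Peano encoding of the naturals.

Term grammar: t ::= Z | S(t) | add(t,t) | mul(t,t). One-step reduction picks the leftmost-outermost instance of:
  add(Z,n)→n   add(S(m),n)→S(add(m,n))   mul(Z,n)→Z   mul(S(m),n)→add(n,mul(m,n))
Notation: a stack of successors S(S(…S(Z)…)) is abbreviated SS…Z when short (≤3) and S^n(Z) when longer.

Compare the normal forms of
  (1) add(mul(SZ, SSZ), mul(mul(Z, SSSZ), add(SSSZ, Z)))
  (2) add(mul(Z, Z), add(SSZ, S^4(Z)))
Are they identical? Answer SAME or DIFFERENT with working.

Answer: DIFFERENT — A ⇓ SSZ, B ⇓ S^6(Z)

Working:
Term A:
  start: add(mul(SZ, SSZ), mul(mul(Z, SSSZ), add(SSSZ, Z)))
  →1  add(add(SSZ, mul(Z, SSZ)), mul(mul(Z, SSSZ), add(SSSZ, Z)))
  →2  add(S(add(SZ, mul(Z, SSZ))), mul(mul(Z, SSSZ), add(SSSZ, Z)))
  →3  S(add(add(SZ, mul(Z, SSZ)), mul(mul(Z, SSSZ), add(SSSZ, Z))))
  →4  S(add(S(add(Z, mul(Z, SSZ))), mul(mul(Z, SSSZ), add(SSSZ, Z))))
  →5  S(S(add(add(Z, mul(Z, SSZ)), mul(mul(Z, SSSZ), add(SSSZ, Z)))))
  →6  S(S(add(mul(Z, SSZ), mul(mul(Z, SSSZ), add(SSSZ, Z)))))
  →7  S(S(add(Z, mul(mul(Z, SSSZ), add(SSSZ, Z)))))
  →8  S(S(mul(mul(Z, SSSZ), add(SSSZ, Z))))
  →9  S(S(mul(Z, add(SSSZ, Z))))
  →10  SSZ

Term B:
  start: add(mul(Z, Z), add(SSZ, S^4(Z)))
  →1  add(Z, add(SSZ, S^4(Z)))
  →2  add(SSZ, S^4(Z))
  →3  S(add(SZ, S^4(Z)))
  →4  S(S(add(Z, S^4(Z))))
  →5  S^6(Z)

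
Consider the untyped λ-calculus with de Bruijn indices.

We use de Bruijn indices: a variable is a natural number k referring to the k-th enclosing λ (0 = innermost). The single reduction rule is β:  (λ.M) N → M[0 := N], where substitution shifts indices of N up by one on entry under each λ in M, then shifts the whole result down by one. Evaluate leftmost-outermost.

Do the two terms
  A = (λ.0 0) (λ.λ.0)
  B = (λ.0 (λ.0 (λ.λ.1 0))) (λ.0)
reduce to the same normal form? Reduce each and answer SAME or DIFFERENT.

Answer: DIFFERENT — A ⇓ λ.0, B ⇓ λ.0 (λ.λ.1 0)

Working:
Term A:
  start: (λ.0 0) (λ.λ.0)
  →1  (λ.λ.0) (λ.λ.0)
  →2  λ.0

Term B:
  start: (λ.0 (λ.0 (λ.λ.1 0))) (λ.0)
  →1  (λ.0) (λ.0 (λ.λ.1 0))
  →2  λ.0 (λ.λ.1 0)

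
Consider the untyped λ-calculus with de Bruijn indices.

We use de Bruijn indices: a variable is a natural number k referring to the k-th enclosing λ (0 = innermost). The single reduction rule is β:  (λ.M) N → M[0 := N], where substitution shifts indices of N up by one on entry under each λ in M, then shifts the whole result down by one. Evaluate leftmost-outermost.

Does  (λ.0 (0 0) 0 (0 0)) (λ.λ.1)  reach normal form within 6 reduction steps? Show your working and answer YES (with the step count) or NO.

Answer: YES — reaches normal form λ.λ.1 in 5 ≤ 6 steps

Working:
  start: (λ.0 (0 0) 0 (0 0)) (λ.λ.1)
  step 1: (λ.λ.1) ((λ.λ.1) (λ.λ.1)) (λ.λ.1) ((λ.λ.1) (λ.λ.1))
  step 2: (λ.(λ.λ.1) (λ.λ.1)) (λ.λ.1) ((λ.λ.1) (λ.λ.1))
  step 3: (λ.λ.1) (λ.λ.1) ((λ.λ.1) (λ.λ.1))
  step 4: (λ.λ.λ.1) ((λ.λ.1) (λ.λ.1))
  step 5: λ.λ.1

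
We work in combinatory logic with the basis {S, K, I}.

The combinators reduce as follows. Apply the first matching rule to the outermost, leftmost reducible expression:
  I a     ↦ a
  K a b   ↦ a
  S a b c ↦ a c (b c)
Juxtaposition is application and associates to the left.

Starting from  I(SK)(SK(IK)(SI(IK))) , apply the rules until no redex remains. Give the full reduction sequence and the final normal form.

  start: I(SK)(SK(IK)(SI(IK)))
  →1  SK(SK(IK)(SI(IK)))
  →2  SK(K(SI(IK))(IK(SI(IK))))
  →3  SK(SI(IK))
  →4  SK(SIK)

Answer: normal form = SK(SIK)  (in 4 steps)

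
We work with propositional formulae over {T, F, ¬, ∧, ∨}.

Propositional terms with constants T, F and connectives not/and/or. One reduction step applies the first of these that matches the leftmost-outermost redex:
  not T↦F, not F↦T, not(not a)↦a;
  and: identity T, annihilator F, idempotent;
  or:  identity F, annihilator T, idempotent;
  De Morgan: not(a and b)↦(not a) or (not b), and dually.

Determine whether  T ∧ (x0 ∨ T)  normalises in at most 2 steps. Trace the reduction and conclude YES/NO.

Answer: YES — reaches normal form T in 2 ≤ 2 steps

Working:
  start: T ∧ (x0 ∨ T)
  step 1: x0 ∨ T
  step 2: T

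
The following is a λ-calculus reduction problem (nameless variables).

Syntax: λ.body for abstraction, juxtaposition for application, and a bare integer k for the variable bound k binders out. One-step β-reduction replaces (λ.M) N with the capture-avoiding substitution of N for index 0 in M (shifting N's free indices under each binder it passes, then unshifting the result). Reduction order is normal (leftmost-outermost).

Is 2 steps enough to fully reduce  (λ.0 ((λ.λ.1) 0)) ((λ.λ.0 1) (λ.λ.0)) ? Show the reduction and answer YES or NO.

  start: (λ.0 ((λ.λ.1) 0)) ((λ.λ.0 1) (λ.λ.0))
  →1  (λ.λ.0 1) (λ.λ.0) ((λ.λ.1) ((λ.λ.0 1) (λ.λ.0)))
  →2  (λ.0 (λ.λ.0)) ((λ.λ.1) ((λ.λ.0 1) (λ.λ.0)))

Answer: NO — after 2 steps the term is (λ.0 (λ.λ.0)) ((λ.λ.1) ((λ.λ.0 1) (λ.λ.0))), not yet normal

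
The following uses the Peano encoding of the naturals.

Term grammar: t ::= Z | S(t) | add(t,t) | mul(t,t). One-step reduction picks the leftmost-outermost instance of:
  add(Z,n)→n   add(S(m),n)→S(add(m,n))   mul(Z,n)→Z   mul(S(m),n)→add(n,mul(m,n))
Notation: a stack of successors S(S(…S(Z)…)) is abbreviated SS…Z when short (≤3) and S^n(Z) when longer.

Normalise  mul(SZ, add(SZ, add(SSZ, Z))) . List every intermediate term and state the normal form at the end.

  start: mul(SZ, add(SZ, add(SSZ, Z)))
  [1] add(add(SZ, add(SSZ, Z)), mul(Z, add(SZ, add(SSZ, Z))))
  [2] add(S(add(Z, add(SSZ, Z))), mul(Z, add(SZ, add(SSZ, Z))))
  [3] S(add(add(Z, add(SSZ, Z)), mul(Z, add(SZ, add(SSZ, Z)))))
  [4] S(add(add(SSZ, Z), mul(Z, add(SZ, add(SSZ, Z)))))
  [5] S(add(S(add(SZ, Z)), mul(Z, add(SZ, add(SSZ, Z)))))
  [6] S(S(add(add(SZ, Z), mul(Z, add(SZ, add(SSZ, Z))))))
  [7] S(S(add(S(add(Z, Z)), mul(Z, add(SZ, add(SSZ, Z))))))
  [8] S(S(S(add(add(Z, Z), mul(Z, add(SZ, add(SSZ, Z)))))))
  [9] S(S(S(add(Z, mul(Z, add(SZ, add(SSZ, Z)))))))
  [10] S(S(S(mul(Z, add(SZ, add(SSZ, Z))))))
  [11] SSSZ

Answer: normal form = SSSZ  (in 11 steps)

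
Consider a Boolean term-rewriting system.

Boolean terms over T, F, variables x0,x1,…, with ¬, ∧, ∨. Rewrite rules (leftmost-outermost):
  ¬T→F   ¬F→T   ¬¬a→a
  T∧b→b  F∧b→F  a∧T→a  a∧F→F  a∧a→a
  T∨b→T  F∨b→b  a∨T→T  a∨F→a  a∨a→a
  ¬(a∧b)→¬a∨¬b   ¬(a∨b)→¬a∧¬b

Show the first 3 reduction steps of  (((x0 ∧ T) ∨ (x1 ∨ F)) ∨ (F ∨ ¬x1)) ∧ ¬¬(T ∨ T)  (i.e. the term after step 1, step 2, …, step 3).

Answer: after 3 steps: ((x0 ∨ x1) ∨ ¬x1) ∧ ¬¬(T ∨ T)

Reduction:
  start: (((x0 ∧ T) ∨ (x1 ∨ F)) ∨ (F ∨ ¬x1)) ∧ ¬¬(T ∨ T)
  [1] ((x0 ∨ (x1 ∨ F)) ∨ (F ∨ ¬x1)) ∧ ¬¬(T ∨ T)
  [2] ((x0 ∨ x1) ∨ (F ∨ ¬x1)) ∧ ¬¬(T ∨ T)
  [3] ((x0 ∨ x1) ∨ ¬x1) ∧ ¬¬(T ∨ T)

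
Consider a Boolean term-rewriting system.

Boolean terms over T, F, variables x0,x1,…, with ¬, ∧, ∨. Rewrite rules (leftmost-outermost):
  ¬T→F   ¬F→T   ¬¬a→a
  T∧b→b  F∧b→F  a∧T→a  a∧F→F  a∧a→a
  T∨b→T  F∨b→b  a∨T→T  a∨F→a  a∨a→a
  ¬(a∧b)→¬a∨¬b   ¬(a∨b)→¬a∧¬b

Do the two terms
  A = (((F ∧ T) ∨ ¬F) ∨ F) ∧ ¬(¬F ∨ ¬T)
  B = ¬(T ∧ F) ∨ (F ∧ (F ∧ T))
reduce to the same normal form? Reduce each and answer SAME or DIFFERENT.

Answer: DIFFERENT — A ⇓ F, B ⇓ T

Reduction:
Term A:
  start: (((F ∧ T) ∨ ¬F) ∨ F) ∧ ¬(¬F ∨ ¬T)
  step 1: ((F ∧ T) ∨ ¬F) ∧ ¬(¬F ∨ ¬T)
  step 2: (F ∨ ¬F) ∧ ¬(¬F ∨ ¬T)
  step 3: ¬F ∧ ¬(¬F ∨ ¬T)
  step 4: T ∧ ¬(¬F ∨ ¬T)
  step 5: ¬(¬F ∨ ¬T)
  step 6: ¬¬F ∧ ¬¬T
  step 7: F ∧ ¬¬T
  step 8: F

Term B:
  start: ¬(T ∧ F) ∨ (F ∧ (F ∧ T))
  step 1: (¬T ∨ ¬F) ∨ (F ∧ (F ∧ T))
  step 2: (F ∨ ¬F) ∨ (F ∧ (F ∧ T))
  step 3: ¬F ∨ (F ∧ (F ∧ T))
  step 4: T ∨ (F ∧ (F ∧ T))
  step 5: T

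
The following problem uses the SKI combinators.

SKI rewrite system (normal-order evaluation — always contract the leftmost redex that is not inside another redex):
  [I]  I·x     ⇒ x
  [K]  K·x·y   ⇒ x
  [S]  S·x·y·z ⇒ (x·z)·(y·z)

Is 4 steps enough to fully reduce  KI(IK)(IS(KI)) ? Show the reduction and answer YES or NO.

Answer: YES — reaches normal form S(KI) in 3 ≤ 4 steps

Derivation:
  start: KI(IK)(IS(KI))
  [1] I(IS(KI))
  [2] IS(KI)
  [3] S(KI)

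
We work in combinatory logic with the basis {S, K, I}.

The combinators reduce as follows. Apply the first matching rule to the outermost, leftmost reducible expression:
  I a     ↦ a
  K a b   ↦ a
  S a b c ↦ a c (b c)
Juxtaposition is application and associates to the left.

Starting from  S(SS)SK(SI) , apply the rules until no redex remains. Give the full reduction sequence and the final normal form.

Answer: normal form = SK  (in 6 steps)

Working:
  start: S(SS)SK(SI)
  →1  SSK(SK)(SI)
  →2  S(SK)(K(SK))(SI)
  →3  SK(SI)(K(SK)(SI))
  →4  K(K(SK)(SI))(SI(K(SK)(SI)))
  →5  K(SK)(SI)
  →6  SK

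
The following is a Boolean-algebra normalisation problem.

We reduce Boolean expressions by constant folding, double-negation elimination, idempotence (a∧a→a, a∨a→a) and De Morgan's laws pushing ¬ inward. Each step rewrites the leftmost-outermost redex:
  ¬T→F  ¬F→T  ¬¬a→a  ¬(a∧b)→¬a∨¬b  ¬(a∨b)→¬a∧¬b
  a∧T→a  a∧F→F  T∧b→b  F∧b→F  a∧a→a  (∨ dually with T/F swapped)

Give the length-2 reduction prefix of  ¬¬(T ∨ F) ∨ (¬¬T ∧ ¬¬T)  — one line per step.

  start: ¬¬(T ∨ F) ∨ (¬¬T ∧ ¬¬T)
  step 1: (T ∨ F) ∨ (¬¬T ∧ ¬¬T)
  step 2: T ∨ (¬¬T ∧ ¬¬T)

Answer: after 2 steps: T ∨ (¬¬T ∧ ¬¬T)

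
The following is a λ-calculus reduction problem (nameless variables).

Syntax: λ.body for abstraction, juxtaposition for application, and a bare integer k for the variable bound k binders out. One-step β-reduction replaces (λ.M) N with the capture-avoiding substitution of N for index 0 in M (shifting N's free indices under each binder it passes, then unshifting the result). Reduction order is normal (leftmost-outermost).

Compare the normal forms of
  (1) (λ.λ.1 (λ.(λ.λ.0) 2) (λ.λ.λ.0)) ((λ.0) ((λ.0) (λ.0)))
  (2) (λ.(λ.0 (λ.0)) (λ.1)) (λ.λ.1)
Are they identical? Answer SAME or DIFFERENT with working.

Term A:
  start: (λ.λ.1 (λ.(λ.λ.0) 2) (λ.λ.λ.0)) ((λ.0) ((λ.0) (λ.0)))
  step 1: λ.(λ.0) ((λ.0) (λ.0)) (λ.(λ.λ.0) ((λ.0) ((λ.0) (λ.0)))) (λ.λ.λ.0)
  step 2: λ.(λ.0) (λ.0) (λ.(λ.λ.0) ((λ.0) ((λ.0) (λ.0)))) (λ.λ.λ.0)
  step 3: λ.(λ.0) (λ.(λ.λ.0) ((λ.0) ((λ.0) (λ.0)))) (λ.λ.λ.0)
  step 4: λ.(λ.(λ.λ.0) ((λ.0) ((λ.0) (λ.0)))) (λ.λ.λ.0)
  step 5: λ.(λ.λ.0) ((λ.0) ((λ.0) (λ.0)))
  step 6: λ.λ.0

Term B:
  start: (λ.(λ.0 (λ.0)) (λ.1)) (λ.λ.1)
  step 1: (λ.0 (λ.0)) (λ.λ.λ.1)
  step 2: (λ.λ.λ.1) (λ.0)
  step 3: λ.λ.1

Answer: DIFFERENT — A ⇓ λ.λ.0, B ⇓ λ.λ.1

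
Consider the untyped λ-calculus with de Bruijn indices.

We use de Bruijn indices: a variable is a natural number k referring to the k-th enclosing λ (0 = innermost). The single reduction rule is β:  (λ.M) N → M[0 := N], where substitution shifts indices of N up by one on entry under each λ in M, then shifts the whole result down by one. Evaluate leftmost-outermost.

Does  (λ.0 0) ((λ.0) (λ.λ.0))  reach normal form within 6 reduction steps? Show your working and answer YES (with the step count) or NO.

Answer: YES — reaches normal form λ.0 in 3 ≤ 6 steps

Working:
  start: (λ.0 0) ((λ.0) (λ.λ.0))
  step 1: (λ.0) (λ.λ.0) ((λ.0) (λ.λ.0))
  step 2: (λ.λ.0) ((λ.0) (λ.λ.0))
  step 3: λ.0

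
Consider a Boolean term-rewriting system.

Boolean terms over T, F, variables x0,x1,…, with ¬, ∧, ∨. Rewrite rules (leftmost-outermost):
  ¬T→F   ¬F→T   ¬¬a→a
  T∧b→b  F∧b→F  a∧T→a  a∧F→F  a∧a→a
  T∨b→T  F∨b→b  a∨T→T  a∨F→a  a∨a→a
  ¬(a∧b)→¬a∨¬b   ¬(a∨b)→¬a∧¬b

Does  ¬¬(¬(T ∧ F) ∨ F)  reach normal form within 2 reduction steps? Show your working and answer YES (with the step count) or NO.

  start: ¬¬(¬(T ∧ F) ∨ F)
  step 1: ¬(T ∧ F) ∨ F
  step 2: ¬(T ∧ F)

Answer: NO — after 2 steps the term is ¬(T ∧ F), not yet normal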